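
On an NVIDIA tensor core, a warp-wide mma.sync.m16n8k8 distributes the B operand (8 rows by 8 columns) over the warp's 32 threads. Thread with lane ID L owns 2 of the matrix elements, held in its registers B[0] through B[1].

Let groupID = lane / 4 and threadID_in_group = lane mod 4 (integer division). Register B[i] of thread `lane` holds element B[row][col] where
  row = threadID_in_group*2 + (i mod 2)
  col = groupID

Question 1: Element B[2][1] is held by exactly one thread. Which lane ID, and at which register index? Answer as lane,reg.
5,0

c=1->g=1  r=2->t=1,b0=0
L=1*4+1=5  i=0=0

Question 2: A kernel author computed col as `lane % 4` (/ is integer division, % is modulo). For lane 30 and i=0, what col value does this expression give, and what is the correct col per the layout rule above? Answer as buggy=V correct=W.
buggy=2 correct=7

`lane % 4`[30,0]⇒2
lane 30⇒30/4=7, 30 mod 4=2
i=0  r:2·2+0⇒4  c:7
col: 2 vs 7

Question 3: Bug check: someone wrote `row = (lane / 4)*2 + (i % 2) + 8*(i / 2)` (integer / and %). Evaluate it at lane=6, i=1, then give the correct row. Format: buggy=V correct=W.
buggy=3 correct=5

`(lane / 4)*2 + (i % 2) + 8*(i / 2)`[6,1]→3
lane 6: G=1 (6/4), T=2 (6%4)
i=1: r=2*2+1=5, c=G=1
row: 3 vs 5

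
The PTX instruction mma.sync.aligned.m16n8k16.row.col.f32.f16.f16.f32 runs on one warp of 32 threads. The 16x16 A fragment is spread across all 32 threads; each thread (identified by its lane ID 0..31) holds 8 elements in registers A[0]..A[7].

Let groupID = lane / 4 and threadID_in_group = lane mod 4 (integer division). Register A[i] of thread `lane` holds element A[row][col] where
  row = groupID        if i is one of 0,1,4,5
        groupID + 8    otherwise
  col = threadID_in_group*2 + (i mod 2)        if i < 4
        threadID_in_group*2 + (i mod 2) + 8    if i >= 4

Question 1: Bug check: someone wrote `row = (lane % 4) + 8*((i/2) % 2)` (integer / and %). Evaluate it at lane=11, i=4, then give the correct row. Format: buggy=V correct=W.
`(lane % 4) + 8*((i/2) % 2)`[11,4]→3
11: G=2,T=3
[4] (2+0,3*2+0+8) = (2,14)
row: 3 vs 2

buggy=3 correct=2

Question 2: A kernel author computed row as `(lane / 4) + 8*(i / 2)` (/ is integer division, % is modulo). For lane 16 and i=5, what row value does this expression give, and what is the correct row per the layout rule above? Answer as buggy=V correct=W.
`(lane / 4) + 8*(i / 2)`[16,5]=>20
L=16=>grp=16>>2=4, tig=16&3=0
[5]=>row 4+0=4  col 0·2+1+8=9
row: 20 vs 4

buggy=20 correct=4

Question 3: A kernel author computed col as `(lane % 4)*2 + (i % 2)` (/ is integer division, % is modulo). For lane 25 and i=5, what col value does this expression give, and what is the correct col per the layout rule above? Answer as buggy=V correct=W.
`(lane % 4)*2 + (i % 2)`[25,5]=>3
25: grp=6,tig=1
[5] (6+0,1*2+1+8) = (6,11)
col: 3 vs 11

buggy=3 correct=11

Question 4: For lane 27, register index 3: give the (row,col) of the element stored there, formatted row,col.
27: g=6,t=3
[3] (6+8,3*2+1+0) = (14,7)

14,7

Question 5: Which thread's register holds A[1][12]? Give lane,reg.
r=1->g=1,rb=0  c=12->cb=1,t=2,b0=0
L=1*4+2=6  i=1*4+0*2+0=4

6,4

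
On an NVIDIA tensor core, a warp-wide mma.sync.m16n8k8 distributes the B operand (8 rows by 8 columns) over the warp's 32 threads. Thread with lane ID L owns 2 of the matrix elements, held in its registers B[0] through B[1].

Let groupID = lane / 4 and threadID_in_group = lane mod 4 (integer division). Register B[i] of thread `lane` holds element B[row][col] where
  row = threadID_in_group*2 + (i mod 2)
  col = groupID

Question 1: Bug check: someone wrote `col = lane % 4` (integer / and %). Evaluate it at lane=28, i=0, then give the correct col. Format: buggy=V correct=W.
`lane % 4`[28,0]->0
L=28->g=28>>2=7, t=28&3=0
[0]->row 0·2+0=0  col g=7
col: 0 vs 7

buggy=0 correct=7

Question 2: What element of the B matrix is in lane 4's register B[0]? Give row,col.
lane 4: G=1 (4/4), T=0 (4%4)
i=0: r=0*2+0=0, c=G=1

0,1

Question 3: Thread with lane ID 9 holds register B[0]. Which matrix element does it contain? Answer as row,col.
lane 9: gid=2 (9/4), tid=1 (9%4)
i=0: r=1*2+0=2, c=gid=2

2,2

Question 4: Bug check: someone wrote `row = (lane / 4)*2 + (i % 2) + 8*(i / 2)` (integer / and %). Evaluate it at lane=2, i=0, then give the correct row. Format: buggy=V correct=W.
buggy=0 correct=4

`(lane / 4)*2 + (i % 2) + 8*(i / 2)`[2,0]⇒0
2: gr=0,th=2
[0] (2*2+0,0) = (4,0)
row: 0 vs 4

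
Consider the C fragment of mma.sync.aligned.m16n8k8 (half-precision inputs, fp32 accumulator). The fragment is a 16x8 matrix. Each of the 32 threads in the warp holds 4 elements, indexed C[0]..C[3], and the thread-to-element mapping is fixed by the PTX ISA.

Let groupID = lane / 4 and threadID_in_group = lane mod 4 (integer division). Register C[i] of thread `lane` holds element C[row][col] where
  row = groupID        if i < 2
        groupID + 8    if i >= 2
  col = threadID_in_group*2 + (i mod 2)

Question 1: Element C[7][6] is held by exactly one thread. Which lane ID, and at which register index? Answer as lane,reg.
31,0

r=7⇒gr=7,Rb=0  c=6⇒th=3,odd=0
L=7*4+3=31  i=0*2+0=0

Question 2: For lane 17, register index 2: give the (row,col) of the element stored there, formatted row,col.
12,2

L=17⇒gr=17>>2=4, th=17&3=1
[2]⇒row 4+8=12  col 1·2+0=2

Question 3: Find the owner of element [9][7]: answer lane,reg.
r=9→G=1,rhi=1  c=7→T=3,p=1
L=1*4+3=7  i=1*2+1=3

7,3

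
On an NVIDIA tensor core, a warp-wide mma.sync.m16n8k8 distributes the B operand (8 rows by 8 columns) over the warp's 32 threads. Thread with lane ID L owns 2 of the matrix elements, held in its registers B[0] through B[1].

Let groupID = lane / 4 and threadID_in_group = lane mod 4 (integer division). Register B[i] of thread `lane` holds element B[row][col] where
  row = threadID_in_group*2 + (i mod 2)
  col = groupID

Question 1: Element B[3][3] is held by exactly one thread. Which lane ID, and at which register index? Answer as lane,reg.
c=3⇒gr=3  r=3⇒th=1,odd=1
L=3*4+1=13  i=1=1

13,1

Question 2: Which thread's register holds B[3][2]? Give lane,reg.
9,1

c:2=>grp=2  r:3=>tig=1,lo=1
L=2*4+1=9  i=1=1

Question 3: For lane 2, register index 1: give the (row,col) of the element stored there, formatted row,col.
5,0

2: gid=0,tid=2
[1] (2*2+1,0) = (5,0)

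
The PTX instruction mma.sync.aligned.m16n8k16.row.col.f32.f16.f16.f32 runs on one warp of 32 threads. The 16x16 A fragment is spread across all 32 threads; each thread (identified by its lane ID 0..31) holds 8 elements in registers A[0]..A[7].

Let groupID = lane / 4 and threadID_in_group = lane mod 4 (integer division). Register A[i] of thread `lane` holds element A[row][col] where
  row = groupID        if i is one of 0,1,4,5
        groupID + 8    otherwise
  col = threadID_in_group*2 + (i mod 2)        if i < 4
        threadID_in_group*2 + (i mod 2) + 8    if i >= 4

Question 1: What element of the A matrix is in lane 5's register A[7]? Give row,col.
9,11

lane 5->5/4=1, 5 mod 4=1
i=7  r:1+8->9  c:2·1+1+8->11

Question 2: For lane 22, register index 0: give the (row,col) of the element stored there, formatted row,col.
5,4

lane 22: gid=5 (22/4), tid=2 (22%4)
i=0: r=5+0=5, c=2*2+0+0=4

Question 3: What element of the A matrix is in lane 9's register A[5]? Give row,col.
2,11

L=9=>grp=9>>2=2, tig=9&3=1
[5]=>row 2+0=2  col 1·2+1+8=11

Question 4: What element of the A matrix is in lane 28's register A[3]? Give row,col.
28: g=7,t=0
[3] (7+8,0*2+1+0) = (15,1)

15,1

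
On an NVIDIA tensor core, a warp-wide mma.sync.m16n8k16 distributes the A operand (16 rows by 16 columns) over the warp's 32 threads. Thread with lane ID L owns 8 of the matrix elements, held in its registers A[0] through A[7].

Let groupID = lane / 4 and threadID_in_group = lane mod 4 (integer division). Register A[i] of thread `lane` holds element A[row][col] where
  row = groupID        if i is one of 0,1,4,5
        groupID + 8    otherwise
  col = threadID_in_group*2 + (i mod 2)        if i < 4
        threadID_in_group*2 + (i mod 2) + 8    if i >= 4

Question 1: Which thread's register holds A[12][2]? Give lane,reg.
r: 12->gid=4,r8=1  c: 2->c8=0,tid=1,i&1=0
L=4*4+1=17  i=0*4+1*2+0=2

17,2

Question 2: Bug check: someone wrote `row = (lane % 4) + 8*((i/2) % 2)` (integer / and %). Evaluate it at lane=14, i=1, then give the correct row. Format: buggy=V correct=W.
`(lane % 4) + 8*((i/2) % 2)`[14,1]->2
lane 14: g=3 (14/4), t=2 (14%4)
i=1: r=3+0=3, c=2*2+1+0=5
row: 2 vs 3

buggy=2 correct=3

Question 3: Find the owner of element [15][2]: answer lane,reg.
r: 15->gid=7,r8=1  c: 2->c8=0,tid=1,i&1=0
L=7*4+1=29  i=0*4+1*2+0=2

29,2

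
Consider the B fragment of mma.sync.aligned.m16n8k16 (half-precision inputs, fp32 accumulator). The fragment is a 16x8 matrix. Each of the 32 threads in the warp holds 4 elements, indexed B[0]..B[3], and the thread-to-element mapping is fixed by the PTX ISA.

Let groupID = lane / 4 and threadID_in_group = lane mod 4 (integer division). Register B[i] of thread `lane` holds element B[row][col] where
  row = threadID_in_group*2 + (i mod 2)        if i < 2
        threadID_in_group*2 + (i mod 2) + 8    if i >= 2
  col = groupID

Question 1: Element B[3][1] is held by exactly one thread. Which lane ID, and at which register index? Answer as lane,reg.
5,1

c: 1->gid=1  r: 3->r8=0,tid=1,i&1=1
L=1*4+1=5  i=0*2+1=1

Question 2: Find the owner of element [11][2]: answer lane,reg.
c: 2->gid=2  r: 11->r8=1,tid=1,i&1=1
L=2*4+1=9  i=1*2+1=3

9,3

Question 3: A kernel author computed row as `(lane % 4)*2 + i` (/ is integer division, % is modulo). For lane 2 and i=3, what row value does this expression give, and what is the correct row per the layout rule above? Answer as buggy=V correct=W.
`(lane % 4)*2 + i`[2,3]→7
2: G=0,T=2
[3] (2*2+1+8,0) = (13,0)
row: 7 vs 13

buggy=7 correct=13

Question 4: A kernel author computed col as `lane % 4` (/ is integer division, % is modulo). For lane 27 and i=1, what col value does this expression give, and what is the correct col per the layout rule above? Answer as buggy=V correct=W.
`lane % 4`[27,1]->3
lane 27: g=6 (27/4), t=3 (27%4)
i=1: r=3*2+1+0=7, c=g=6
col: 3 vs 6

buggy=3 correct=6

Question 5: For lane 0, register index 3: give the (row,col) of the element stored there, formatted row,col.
L=0⇒gr=0>>2=0, th=0&3=0
[3]⇒row 0·2+1+8=9  col gr=0

9,0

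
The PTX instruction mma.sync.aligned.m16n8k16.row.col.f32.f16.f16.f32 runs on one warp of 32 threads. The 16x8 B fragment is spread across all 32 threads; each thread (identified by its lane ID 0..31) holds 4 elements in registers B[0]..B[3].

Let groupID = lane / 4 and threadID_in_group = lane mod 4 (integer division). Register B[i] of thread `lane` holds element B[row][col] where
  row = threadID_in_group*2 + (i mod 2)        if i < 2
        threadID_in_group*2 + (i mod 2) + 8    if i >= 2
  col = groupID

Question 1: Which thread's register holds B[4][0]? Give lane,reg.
c: 0->gid=0  r: 4->r8=0,tid=2,i&1=0
L=0*4+2=2  i=0*2+0=0

2,0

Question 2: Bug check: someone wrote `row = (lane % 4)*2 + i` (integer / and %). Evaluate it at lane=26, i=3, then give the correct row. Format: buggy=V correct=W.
`(lane % 4)*2 + i`[26,3]->7
L=26->g=26>>2=6, t=26&3=2
[3]->row 2·2+1+8=13  col g=6
row: 7 vs 13

buggy=7 correct=13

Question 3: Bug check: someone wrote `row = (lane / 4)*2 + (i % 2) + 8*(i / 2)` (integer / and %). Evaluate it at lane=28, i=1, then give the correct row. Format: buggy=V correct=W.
buggy=15 correct=1

`(lane / 4)*2 + (i % 2) + 8*(i / 2)`[28,1]->15
lane 28: g=7 (28/4), t=0 (28%4)
i=1: r=0*2+1+0=1, c=g=7
row: 15 vs 1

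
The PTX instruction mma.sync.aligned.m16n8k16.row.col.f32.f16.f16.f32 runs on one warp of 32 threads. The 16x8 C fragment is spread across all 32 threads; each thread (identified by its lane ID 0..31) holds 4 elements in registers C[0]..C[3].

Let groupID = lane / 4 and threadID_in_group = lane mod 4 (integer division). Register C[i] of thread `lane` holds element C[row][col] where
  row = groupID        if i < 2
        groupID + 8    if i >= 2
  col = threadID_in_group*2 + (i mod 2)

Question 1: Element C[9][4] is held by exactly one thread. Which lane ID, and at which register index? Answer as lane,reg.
r: 9->gid=1,r8=1  c: 4->tid=2,i&1=0
L=1*4+2=6  i=1*2+0=2

6,2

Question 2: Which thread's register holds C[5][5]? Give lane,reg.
22,1

r=5⇒gr=5,Rb=0  c=5⇒th=2,odd=1
L=5*4+2=22  i=0*2+1=1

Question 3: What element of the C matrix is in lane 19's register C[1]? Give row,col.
4,7

lane 19: gid=4 (19/4), tid=3 (19%4)
i=1: r=4+0=4, c=3*2+1=7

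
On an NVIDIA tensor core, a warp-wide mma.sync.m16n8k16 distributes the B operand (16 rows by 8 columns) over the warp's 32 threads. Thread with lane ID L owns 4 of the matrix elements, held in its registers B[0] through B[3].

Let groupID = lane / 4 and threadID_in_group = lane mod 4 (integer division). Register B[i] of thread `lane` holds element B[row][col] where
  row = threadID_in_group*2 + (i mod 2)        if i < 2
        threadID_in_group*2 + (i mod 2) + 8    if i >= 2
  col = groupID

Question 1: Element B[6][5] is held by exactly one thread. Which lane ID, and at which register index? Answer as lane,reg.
23,0

c: 5->gid=5  r: 6->r8=0,tid=3,i&1=0
L=5*4+3=23  i=0*2+0=0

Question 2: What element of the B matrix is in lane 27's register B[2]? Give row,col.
L=27=>grp=27>>2=6, tig=27&3=3
[2]=>row 3·2+0+8=14  col grp=6

14,6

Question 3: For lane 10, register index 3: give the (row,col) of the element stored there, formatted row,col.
13,2

lane 10: gid=2 (10/4), tid=2 (10%4)
i=3: r=2*2+1+8=13, c=gid=2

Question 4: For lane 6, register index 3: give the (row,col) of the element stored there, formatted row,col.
L=6=>grp=6>>2=1, tig=6&3=2
[3]=>row 2·2+1+8=13  col grp=1

13,1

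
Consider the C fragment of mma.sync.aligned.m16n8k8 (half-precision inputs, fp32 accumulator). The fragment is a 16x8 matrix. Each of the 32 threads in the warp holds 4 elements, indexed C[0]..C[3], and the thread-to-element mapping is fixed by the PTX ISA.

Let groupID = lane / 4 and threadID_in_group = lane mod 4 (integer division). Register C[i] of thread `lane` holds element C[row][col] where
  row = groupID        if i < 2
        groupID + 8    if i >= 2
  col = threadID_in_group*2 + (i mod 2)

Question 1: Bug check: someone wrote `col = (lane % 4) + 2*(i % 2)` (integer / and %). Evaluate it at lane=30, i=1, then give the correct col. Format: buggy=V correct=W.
`(lane % 4) + 2*(i % 2)`[30,1]⇒4
lane 30: gr=7 (30/4), th=2 (30%4)
i=1: r=7+0=7, c=2*2+1=5
col: 4 vs 5

buggy=4 correct=5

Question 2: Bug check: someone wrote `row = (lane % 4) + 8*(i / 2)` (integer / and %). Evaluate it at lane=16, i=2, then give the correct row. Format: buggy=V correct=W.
`(lane % 4) + 8*(i / 2)`[16,2]⇒8
L=16⇒gr=16>>2=4, th=16&3=0
[2]⇒row 4+8=12  col 0·2+0=0
row: 8 vs 12

buggy=8 correct=12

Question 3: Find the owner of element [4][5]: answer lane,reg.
18,1

r=4⇒gr=4,Rb=0  c=5⇒th=2,odd=1
L=4*4+2=18  i=0*2+1=1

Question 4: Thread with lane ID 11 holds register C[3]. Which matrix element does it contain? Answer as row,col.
10,7

lane 11: g=2 (11/4), t=3 (11%4)
i=3: r=2+8=10, c=3*2+1=7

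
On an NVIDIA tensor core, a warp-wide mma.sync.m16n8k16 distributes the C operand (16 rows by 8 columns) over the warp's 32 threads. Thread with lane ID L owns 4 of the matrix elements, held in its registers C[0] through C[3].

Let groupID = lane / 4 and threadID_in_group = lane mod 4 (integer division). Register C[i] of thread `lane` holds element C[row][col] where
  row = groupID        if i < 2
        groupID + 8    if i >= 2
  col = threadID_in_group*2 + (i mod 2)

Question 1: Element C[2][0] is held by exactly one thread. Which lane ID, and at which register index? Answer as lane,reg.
8,0

r=2⇒gr=2,Rb=0  c=0⇒th=0,odd=0
L=2*4+0=8  i=0*2+0=0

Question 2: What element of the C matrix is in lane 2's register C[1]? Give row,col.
lane 2: grp=0 (2/4), tig=2 (2%4)
i=1: r=0+0=0, c=2*2+1=5

0,5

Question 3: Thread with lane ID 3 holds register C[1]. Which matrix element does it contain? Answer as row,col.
lane 3: gr=0 (3/4), th=3 (3%4)
i=1: r=0+0=0, c=3*2+1=7

0,7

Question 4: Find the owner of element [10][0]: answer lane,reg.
r:10=>grp=2,rB=1  c:0=>tig=0,lo=0
L=2*4+0=8  i=1*2+0=2

8,2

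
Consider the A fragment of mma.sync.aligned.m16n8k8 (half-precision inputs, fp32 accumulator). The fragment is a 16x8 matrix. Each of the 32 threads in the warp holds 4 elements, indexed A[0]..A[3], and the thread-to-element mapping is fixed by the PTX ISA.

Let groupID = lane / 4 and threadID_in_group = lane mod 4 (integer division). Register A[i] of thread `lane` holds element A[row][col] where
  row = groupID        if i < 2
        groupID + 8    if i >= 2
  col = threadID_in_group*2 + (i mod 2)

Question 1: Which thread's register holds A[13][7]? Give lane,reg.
r:13=>grp=5,rB=1  c:7=>tig=3,lo=1
L=5*4+3=23  i=1*2+1=3

23,3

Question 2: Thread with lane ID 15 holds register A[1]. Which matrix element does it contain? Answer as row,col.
3,7

15: gr=3,th=3
[1] (3+0,3*2+1) = (3,7)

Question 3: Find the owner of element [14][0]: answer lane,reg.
r=14->g=6,rb=1  c=0->t=0,b0=0
L=6*4+0=24  i=1*2+0=2

24,2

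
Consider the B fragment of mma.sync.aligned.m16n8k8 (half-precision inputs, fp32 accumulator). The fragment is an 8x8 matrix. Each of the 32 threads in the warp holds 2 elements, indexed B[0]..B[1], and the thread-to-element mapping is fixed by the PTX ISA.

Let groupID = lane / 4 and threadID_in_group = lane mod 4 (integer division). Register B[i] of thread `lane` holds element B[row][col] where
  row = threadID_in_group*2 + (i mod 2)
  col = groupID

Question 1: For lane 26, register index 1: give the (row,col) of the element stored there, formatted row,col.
5,6

L=26⇒gr=26>>2=6, th=26&3=2
[1]⇒row 2·2+1=5  col gr=6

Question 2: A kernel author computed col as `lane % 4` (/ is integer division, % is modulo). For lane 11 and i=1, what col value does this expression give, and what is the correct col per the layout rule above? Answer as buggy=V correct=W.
`lane % 4`[11,1]→3
lane 11: G=2 (11/4), T=3 (11%4)
i=1: r=3*2+1=7, c=G=2
col: 3 vs 2

buggy=3 correct=2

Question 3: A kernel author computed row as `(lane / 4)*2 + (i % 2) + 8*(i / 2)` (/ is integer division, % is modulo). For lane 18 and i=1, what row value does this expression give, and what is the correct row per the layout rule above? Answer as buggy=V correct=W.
`(lane / 4)*2 + (i % 2) + 8*(i / 2)`[18,1]→9
lane 18→18/4=4, 18 mod 4=2
i=1  r:2·2+1→5  c:4
row: 9 vs 5

buggy=9 correct=5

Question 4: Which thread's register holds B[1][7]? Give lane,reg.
c=7->g=7  r=1->t=0,b0=1
L=7*4+0=28  i=1=1

28,1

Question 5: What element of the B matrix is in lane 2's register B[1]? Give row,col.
L=2->gid=2>>2=0, tid=2&3=2
[1]->row 2·2+1=5  col gid=0

5,0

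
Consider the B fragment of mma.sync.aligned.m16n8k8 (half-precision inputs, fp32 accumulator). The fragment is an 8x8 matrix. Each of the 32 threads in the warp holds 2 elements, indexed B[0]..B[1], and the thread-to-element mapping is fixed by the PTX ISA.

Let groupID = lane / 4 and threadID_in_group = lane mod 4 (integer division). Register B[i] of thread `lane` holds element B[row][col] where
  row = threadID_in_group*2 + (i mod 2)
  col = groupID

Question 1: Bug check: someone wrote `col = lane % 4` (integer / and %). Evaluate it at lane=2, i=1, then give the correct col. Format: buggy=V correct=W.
buggy=2 correct=0

`lane % 4`[2,1]->2
lane 2->2/4=0, 2 mod 4=2
i=1  r:2·2+1->5  c:0
col: 2 vs 0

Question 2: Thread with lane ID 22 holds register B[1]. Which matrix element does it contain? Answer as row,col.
5,5

lane 22: g=5 (22/4), t=2 (22%4)
i=1: r=2*2+1=5, c=g=5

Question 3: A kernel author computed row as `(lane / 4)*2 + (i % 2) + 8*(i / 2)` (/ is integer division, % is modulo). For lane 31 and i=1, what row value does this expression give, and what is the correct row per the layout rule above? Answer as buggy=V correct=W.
buggy=15 correct=7

`(lane / 4)*2 + (i % 2) + 8*(i / 2)`[31,1]→15
lane 31: G=7 (31/4), T=3 (31%4)
i=1: r=3*2+1=7, c=G=7
row: 15 vs 7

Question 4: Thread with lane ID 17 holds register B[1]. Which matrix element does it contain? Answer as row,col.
3,4

lane 17: gid=4 (17/4), tid=1 (17%4)
i=1: r=1*2+1=3, c=gid=4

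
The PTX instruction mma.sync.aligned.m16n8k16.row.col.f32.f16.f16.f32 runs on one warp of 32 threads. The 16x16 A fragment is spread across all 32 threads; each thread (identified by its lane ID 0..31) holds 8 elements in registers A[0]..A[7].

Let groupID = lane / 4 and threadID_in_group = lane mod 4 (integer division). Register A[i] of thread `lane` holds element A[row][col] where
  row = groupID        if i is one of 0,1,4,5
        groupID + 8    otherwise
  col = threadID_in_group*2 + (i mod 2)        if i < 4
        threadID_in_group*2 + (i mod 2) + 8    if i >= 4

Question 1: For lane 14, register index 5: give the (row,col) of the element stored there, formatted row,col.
3,13

lane 14: G=3 (14/4), T=2 (14%4)
i=5: r=3+0=3, c=2*2+1+8=13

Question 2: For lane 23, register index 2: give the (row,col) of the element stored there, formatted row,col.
13,6

lane 23: G=5 (23/4), T=3 (23%4)
i=2: r=5+8=13, c=3*2+0+0=6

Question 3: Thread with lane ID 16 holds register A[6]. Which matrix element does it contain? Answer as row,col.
12,8

16: g=4,t=0
[6] (4+8,0*2+0+8) = (12,8)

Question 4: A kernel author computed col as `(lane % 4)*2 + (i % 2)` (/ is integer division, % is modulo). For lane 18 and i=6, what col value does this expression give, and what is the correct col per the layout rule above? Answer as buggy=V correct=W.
buggy=4 correct=12

`(lane % 4)*2 + (i % 2)`[18,6]→4
L=18→G=18>>2=4, T=18&3=2
[6]→row 4+8=12  col 2·2+0+8=12
col: 4 vs 12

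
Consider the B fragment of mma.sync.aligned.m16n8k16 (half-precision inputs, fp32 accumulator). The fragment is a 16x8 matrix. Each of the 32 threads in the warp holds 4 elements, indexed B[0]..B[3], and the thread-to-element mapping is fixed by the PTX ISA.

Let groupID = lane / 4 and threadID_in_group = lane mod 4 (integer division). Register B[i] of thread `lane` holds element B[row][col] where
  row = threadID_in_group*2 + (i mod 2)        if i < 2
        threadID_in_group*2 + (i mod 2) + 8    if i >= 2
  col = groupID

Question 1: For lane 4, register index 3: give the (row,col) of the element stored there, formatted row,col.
9,1

L=4->gid=4>>2=1, tid=4&3=0
[3]->row 0·2+1+8=9  col gid=1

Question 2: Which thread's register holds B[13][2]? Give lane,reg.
10,3

c=2->g=2  r=13->rb=1,t=2,b0=1
L=2*4+2=10  i=1*2+1=3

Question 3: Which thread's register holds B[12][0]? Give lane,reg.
c: 0->gid=0  r: 12->r8=1,tid=2,i&1=0
L=0*4+2=2  i=1*2+0=2

2,2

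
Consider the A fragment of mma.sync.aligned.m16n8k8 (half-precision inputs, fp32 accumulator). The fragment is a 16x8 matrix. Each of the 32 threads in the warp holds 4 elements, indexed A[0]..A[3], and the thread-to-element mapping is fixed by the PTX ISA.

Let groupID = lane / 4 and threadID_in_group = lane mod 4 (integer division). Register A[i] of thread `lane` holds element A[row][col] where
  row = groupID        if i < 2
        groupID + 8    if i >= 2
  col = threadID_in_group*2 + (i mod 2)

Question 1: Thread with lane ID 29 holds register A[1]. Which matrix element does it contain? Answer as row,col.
29: gr=7,th=1
[1] (7+0,1*2+1) = (7,3)

7,3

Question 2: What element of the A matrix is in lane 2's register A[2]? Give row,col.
lane 2: g=0 (2/4), t=2 (2%4)
i=2: r=0+8=8, c=2*2+0=4

8,4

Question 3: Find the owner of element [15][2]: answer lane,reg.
r=15→G=7,rhi=1  c=2→T=1,p=0
L=7*4+1=29  i=1*2+0=2

29,2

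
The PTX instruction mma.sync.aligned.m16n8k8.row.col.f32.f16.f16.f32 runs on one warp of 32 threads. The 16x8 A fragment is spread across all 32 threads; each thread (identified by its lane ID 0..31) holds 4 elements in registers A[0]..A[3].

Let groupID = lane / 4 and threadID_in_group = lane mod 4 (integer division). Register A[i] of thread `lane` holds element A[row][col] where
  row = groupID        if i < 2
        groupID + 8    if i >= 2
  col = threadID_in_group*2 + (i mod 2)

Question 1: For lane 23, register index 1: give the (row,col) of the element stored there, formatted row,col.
L=23=>grp=23>>2=5, tig=23&3=3
[1]=>row 5+0=5  col 3·2+1=7

5,7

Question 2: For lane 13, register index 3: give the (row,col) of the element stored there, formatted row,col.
lane 13⇒13/4=3, 13 mod 4=1
i=3  r:3+8⇒11  c:2·1+1⇒3

11,3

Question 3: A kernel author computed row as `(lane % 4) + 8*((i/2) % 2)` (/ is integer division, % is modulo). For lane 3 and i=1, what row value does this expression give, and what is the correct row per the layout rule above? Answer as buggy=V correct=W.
buggy=3 correct=0

`(lane % 4) + 8*((i/2) % 2)`[3,1]→3
3: G=0,T=3
[1] (0+0,3*2+1) = (0,7)
row: 3 vs 0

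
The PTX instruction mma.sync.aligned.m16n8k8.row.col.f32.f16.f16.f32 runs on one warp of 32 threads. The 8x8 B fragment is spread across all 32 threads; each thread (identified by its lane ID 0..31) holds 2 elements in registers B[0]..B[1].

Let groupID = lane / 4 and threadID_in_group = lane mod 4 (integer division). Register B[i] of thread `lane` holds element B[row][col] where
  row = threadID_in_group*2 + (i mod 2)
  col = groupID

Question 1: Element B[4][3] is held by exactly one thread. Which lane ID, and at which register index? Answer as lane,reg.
c: 3->gid=3  r: 4->tid=2,i&1=0
L=3*4+2=14  i=0=0

14,0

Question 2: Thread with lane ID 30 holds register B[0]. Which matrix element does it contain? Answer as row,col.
4,7

lane 30->30/4=7, 30 mod 4=2
i=0  r:2·2+0->4  c:7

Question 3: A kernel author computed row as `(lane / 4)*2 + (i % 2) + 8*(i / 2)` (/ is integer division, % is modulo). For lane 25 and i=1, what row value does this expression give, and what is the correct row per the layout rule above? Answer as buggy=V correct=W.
buggy=13 correct=3

`(lane / 4)*2 + (i % 2) + 8*(i / 2)`[25,1]->13
lane 25->25/4=6, 25 mod 4=1
i=1  r:2·1+1->3  c:6
row: 13 vs 3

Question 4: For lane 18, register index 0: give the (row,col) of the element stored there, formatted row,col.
4,4

lane 18: gr=4 (18/4), th=2 (18%4)
i=0: r=2*2+0=4, c=gr=4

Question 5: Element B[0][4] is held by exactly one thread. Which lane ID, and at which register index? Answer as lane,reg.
c:4=>grp=4  r:0=>tig=0,lo=0
L=4*4+0=16  i=0=0

16,0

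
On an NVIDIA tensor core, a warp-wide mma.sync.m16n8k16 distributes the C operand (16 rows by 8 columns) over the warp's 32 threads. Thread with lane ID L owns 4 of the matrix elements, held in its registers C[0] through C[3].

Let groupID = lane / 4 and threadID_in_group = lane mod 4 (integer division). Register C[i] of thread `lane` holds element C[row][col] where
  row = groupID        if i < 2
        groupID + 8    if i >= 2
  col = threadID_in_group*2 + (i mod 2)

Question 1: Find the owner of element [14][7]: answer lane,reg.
27,3

r: 14->gid=6,r8=1  c: 7->tid=3,i&1=1
L=6*4+3=27  i=1*2+1=3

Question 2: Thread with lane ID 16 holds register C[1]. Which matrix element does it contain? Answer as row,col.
L=16=>grp=16>>2=4, tig=16&3=0
[1]=>row 4+0=4  col 0·2+1=1

4,1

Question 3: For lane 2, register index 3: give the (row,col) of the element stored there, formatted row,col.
8,5

L=2=>grp=2>>2=0, tig=2&3=2
[3]=>row 0+8=8  col 2·2+1=5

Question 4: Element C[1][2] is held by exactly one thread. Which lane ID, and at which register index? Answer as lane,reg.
5,0

r=1⇒gr=1,Rb=0  c=2⇒th=1,odd=0
L=1*4+1=5  i=0*2+0=0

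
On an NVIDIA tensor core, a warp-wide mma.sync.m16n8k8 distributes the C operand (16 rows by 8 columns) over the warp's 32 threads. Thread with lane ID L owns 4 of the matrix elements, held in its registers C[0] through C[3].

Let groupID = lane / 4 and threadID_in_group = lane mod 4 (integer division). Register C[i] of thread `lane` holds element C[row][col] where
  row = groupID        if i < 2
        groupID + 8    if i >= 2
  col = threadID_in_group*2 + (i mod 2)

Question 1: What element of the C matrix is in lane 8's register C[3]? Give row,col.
L=8->gid=8>>2=2, tid=8&3=0
[3]->row 2+8=10  col 0·2+1=1

10,1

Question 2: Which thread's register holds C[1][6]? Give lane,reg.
r=1→G=1,rhi=0  c=6→T=3,p=0
L=1*4+3=7  i=0*2+0=0

7,0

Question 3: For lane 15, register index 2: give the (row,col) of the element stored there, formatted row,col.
lane 15=>15/4=3, 15 mod 4=3
i=2  r:3+8=>11  c:2·3+0=>6

11,6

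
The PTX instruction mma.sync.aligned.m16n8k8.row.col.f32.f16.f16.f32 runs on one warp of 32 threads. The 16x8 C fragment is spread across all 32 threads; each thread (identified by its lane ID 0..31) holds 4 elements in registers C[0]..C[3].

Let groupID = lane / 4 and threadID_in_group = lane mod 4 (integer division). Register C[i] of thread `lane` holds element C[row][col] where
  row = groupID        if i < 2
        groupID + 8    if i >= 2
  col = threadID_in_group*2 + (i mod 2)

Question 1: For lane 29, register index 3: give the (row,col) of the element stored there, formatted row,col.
L=29=>grp=29>>2=7, tig=29&3=1
[3]=>row 7+8=15  col 1·2+1=3

15,3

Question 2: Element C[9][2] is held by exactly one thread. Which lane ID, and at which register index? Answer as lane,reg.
r=9⇒gr=1,Rb=1  c=2⇒th=1,odd=0
L=1*4+1=5  i=1*2+0=2

5,2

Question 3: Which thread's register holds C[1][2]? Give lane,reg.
5,0

r=1→G=1,rhi=0  c=2→T=1,p=0
L=1*4+1=5  i=0*2+0=0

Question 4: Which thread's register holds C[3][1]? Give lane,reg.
r=3→G=3,rhi=0  c=1→T=0,p=1
L=3*4+0=12  i=0*2+1=1

12,1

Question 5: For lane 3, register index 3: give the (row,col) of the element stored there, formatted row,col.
L=3→G=3>>2=0, T=3&3=3
[3]→row 0+8=8  col 3·2+1=7

8,7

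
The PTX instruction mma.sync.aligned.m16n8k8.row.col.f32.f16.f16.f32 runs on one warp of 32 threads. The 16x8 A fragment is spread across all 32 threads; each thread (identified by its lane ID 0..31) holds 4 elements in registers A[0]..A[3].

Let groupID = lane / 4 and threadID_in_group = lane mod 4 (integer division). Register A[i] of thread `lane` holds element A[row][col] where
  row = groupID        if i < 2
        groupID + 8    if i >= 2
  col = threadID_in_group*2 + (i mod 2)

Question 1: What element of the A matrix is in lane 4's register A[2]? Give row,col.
9,0

L=4=>grp=4>>2=1, tig=4&3=0
[2]=>row 1+8=9  col 0·2+0=0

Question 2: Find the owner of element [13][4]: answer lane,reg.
22,2

r=13⇒gr=5,Rb=1  c=4⇒th=2,odd=0
L=5*4+2=22  i=1*2+0=2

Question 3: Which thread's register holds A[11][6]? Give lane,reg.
15,2

r:11=>grp=3,rB=1  c:6=>tig=3,lo=0
L=3*4+3=15  i=1*2+0=2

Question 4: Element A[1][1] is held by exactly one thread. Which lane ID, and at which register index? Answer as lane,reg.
r:1=>grp=1,rB=0  c:1=>tig=0,lo=1
L=1*4+0=4  i=0*2+1=1

4,1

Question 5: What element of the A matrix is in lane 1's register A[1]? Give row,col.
lane 1: G=0 (1/4), T=1 (1%4)
i=1: r=0+0=0, c=1*2+1=3

0,3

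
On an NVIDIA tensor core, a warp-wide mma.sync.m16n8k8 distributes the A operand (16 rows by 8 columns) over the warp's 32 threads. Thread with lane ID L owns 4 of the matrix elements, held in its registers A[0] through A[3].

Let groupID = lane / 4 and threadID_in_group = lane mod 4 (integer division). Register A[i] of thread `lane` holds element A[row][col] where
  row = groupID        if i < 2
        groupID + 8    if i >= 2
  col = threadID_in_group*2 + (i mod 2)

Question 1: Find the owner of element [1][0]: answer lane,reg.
r=1->g=1,rb=0  c=0->t=0,b0=0
L=1*4+0=4  i=0*2+0=0

4,0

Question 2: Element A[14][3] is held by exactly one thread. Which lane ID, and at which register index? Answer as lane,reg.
r: 14->gid=6,r8=1  c: 3->tid=1,i&1=1
L=6*4+1=25  i=1*2+1=3

25,3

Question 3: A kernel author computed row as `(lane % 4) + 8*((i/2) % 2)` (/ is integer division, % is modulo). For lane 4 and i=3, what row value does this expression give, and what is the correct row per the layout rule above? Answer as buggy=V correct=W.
buggy=8 correct=9

`(lane % 4) + 8*((i/2) % 2)`[4,3]→8
lane 4: G=1 (4/4), T=0 (4%4)
i=3: r=1+8=9, c=0*2+1=1
row: 8 vs 9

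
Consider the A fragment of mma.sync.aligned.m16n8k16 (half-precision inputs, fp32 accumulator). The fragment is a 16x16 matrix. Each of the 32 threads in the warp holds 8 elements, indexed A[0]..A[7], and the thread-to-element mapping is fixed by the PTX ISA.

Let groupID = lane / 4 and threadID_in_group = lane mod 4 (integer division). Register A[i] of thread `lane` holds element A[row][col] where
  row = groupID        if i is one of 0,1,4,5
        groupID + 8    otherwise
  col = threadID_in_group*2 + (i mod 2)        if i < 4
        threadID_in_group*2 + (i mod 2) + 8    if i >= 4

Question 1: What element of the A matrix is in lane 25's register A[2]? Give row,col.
lane 25⇒25/4=6, 25 mod 4=1
i=2  r:6+8⇒14  c:2·1+0+0⇒2

14,2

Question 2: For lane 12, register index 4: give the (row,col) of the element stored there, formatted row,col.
12: g=3,t=0
[4] (3+0,0*2+0+8) = (3,8)

3,8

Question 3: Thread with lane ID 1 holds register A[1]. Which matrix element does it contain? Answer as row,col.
0,3

L=1->g=1>>2=0, t=1&3=1
[1]->row 0+0=0  col 1·2+1+0=3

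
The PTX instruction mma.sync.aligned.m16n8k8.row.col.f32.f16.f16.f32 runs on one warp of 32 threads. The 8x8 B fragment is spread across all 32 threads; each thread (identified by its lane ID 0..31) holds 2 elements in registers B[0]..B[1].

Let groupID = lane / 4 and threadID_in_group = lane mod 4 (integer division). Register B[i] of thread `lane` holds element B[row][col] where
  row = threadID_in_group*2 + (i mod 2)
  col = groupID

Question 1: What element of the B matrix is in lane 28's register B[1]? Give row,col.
1,7

L=28=>grp=28>>2=7, tig=28&3=0
[1]=>row 0·2+1=1  col grp=7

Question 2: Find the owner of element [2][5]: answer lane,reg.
21,0

c:5=>grp=5  r:2=>tig=1,lo=0
L=5*4+1=21  i=0=0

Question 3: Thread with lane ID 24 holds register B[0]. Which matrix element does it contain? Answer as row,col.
0,6

L=24⇒gr=24>>2=6, th=24&3=0
[0]⇒row 0·2+0=0  col gr=6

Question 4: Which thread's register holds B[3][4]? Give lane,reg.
c=4→G=4  r=3→T=1,p=1
L=4*4+1=17  i=1=1

17,1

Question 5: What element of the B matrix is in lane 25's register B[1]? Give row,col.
3,6

lane 25: grp=6 (25/4), tig=1 (25%4)
i=1: r=1*2+1=3, c=grp=6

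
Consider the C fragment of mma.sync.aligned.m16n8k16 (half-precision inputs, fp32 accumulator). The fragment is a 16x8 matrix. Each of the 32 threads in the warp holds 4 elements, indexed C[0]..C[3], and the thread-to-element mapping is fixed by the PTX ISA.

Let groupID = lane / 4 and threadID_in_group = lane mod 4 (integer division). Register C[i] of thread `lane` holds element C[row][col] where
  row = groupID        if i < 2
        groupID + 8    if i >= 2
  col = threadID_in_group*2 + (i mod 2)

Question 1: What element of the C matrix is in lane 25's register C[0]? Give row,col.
L=25->g=25>>2=6, t=25&3=1
[0]->row 6+0=6  col 1·2+0=2

6,2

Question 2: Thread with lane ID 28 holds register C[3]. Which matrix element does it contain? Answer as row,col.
15,1

lane 28=>28/4=7, 28 mod 4=0
i=3  r:7+8=>15  c:2·0+1=>1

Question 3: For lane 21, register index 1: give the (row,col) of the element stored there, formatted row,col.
lane 21: gr=5 (21/4), th=1 (21%4)
i=1: r=5+0=5, c=1*2+1=3

5,3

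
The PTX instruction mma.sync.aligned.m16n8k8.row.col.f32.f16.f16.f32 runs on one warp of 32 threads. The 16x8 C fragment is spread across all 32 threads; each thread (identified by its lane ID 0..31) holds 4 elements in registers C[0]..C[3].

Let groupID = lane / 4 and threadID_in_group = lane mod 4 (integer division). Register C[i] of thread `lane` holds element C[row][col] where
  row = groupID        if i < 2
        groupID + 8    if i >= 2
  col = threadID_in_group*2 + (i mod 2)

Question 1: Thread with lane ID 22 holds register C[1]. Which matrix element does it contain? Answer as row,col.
L=22=>grp=22>>2=5, tig=22&3=2
[1]=>row 5+0=5  col 2·2+1=5

5,5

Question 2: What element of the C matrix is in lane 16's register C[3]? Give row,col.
12,1

lane 16: gr=4 (16/4), th=0 (16%4)
i=3: r=4+8=12, c=0*2+1=1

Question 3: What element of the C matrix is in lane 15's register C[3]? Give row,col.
11,7

lane 15->15/4=3, 15 mod 4=3
i=3  r:3+8->11  c:2·3+1->7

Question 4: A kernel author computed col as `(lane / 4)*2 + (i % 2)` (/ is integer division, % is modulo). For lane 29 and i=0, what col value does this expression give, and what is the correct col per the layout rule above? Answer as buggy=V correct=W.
`(lane / 4)*2 + (i % 2)`[29,0]→14
lane 29: G=7 (29/4), T=1 (29%4)
i=0: r=7+0=7, c=1*2+0=2
col: 14 vs 2

buggy=14 correct=2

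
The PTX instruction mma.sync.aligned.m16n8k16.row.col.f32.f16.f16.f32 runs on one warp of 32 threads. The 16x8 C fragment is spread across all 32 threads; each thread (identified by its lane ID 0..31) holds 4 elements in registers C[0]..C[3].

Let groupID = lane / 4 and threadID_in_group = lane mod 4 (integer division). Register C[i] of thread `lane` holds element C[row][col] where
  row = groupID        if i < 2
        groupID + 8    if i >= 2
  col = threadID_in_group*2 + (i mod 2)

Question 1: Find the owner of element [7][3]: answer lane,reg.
29,1

r=7->g=7,rb=0  c=3->t=1,b0=1
L=7*4+1=29  i=0*2+1=1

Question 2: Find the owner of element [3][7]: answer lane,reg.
r=3⇒gr=3,Rb=0  c=7⇒th=3,odd=1
L=3*4+3=15  i=0*2+1=1

15,1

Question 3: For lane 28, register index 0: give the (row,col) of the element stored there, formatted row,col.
7,0

lane 28->28/4=7, 28 mod 4=0
i=0  r:7+0->7  c:2·0+0->0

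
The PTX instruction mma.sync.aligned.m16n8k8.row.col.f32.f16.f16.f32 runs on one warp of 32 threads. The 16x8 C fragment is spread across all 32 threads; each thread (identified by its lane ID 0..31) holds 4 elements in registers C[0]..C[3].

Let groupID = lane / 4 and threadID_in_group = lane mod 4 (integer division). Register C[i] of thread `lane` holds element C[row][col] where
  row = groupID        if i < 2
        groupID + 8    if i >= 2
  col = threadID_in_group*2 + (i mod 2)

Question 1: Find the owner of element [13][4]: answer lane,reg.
r=13->g=5,rb=1  c=4->t=2,b0=0
L=5*4+2=22  i=1*2+0=2

22,2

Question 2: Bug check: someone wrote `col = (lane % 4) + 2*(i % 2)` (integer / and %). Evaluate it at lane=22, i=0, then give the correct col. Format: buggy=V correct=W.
buggy=2 correct=4

`(lane % 4) + 2*(i % 2)`[22,0]->2
lane 22: gid=5 (22/4), tid=2 (22%4)
i=0: r=5+0=5, c=2*2+0=4
col: 2 vs 4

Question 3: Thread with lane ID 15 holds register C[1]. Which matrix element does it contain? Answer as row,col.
3,7

lane 15->15/4=3, 15 mod 4=3
i=1  r:3+0->3  c:2·3+1->7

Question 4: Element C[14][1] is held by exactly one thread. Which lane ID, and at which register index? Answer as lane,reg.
24,3

r:14=>grp=6,rB=1  c:1=>tig=0,lo=1
L=6*4+0=24  i=1*2+1=3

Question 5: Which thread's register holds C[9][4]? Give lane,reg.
r=9→G=1,rhi=1  c=4→T=2,p=0
L=1*4+2=6  i=1*2+0=2

6,2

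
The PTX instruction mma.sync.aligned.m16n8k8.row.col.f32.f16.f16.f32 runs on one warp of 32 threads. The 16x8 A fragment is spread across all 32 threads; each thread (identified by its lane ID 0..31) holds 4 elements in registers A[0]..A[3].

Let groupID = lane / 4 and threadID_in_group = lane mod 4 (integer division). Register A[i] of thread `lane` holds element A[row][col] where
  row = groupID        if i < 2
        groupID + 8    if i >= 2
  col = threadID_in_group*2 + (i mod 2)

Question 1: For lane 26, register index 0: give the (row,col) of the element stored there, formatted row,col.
6,4

lane 26->26/4=6, 26 mod 4=2
i=0  r:6+0->6  c:2·2+0->4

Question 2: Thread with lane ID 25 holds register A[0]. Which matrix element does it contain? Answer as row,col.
6,2

lane 25⇒25/4=6, 25 mod 4=1
i=0  r:6+0⇒6  c:2·1+0⇒2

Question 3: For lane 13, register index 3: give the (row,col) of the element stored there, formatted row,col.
13: gid=3,tid=1
[3] (3+8,1*2+1) = (11,3)

11,3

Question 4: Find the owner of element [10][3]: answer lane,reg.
9,3

r: 10->gid=2,r8=1  c: 3->tid=1,i&1=1
L=2*4+1=9  i=1*2+1=3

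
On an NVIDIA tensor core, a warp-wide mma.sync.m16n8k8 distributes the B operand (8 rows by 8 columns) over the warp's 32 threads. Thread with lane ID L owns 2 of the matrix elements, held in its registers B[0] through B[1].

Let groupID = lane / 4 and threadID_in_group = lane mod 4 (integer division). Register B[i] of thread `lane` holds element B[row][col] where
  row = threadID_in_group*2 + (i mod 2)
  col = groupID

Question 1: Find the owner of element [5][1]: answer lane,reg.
6,1

c: 1->gid=1  r: 5->tid=2,i&1=1
L=1*4+2=6  i=1=1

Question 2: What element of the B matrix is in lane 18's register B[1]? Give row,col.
18: G=4,T=2
[1] (2*2+1,4) = (5,4)

5,4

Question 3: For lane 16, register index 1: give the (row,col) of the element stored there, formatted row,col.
1,4

lane 16: gid=4 (16/4), tid=0 (16%4)
i=1: r=0*2+1=1, c=gid=4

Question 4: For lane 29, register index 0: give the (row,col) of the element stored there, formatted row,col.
2,7

29: G=7,T=1
[0] (1*2+0,7) = (2,7)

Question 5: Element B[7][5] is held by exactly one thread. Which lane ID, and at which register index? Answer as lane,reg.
c=5->g=5  r=7->t=3,b0=1
L=5*4+3=23  i=1=1

23,1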